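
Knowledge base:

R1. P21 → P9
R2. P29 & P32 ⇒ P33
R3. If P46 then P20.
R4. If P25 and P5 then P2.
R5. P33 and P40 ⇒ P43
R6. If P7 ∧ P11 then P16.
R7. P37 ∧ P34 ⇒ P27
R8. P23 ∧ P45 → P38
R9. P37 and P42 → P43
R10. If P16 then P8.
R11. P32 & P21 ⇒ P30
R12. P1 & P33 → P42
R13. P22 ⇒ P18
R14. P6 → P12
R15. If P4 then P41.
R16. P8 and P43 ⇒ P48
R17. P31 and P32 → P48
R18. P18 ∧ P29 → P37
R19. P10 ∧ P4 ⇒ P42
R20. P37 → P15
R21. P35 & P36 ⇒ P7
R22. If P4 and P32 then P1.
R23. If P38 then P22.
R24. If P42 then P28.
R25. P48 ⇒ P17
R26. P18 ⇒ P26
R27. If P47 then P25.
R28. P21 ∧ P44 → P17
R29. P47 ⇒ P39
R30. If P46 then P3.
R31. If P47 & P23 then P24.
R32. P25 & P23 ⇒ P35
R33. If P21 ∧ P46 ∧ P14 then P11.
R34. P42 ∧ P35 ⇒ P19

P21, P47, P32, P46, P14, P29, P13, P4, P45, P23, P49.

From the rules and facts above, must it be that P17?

Forward chaining from the given facts derives: P9, P33, P20, P38, P30, P41, P1, P22, P25, P39, P3, P24, P35, P11, P42, P18, P37, P15, P28, P26, P19, P43.
Rules concluding P17: R25 needs P48; R28 needs P44 — none of these are established.

No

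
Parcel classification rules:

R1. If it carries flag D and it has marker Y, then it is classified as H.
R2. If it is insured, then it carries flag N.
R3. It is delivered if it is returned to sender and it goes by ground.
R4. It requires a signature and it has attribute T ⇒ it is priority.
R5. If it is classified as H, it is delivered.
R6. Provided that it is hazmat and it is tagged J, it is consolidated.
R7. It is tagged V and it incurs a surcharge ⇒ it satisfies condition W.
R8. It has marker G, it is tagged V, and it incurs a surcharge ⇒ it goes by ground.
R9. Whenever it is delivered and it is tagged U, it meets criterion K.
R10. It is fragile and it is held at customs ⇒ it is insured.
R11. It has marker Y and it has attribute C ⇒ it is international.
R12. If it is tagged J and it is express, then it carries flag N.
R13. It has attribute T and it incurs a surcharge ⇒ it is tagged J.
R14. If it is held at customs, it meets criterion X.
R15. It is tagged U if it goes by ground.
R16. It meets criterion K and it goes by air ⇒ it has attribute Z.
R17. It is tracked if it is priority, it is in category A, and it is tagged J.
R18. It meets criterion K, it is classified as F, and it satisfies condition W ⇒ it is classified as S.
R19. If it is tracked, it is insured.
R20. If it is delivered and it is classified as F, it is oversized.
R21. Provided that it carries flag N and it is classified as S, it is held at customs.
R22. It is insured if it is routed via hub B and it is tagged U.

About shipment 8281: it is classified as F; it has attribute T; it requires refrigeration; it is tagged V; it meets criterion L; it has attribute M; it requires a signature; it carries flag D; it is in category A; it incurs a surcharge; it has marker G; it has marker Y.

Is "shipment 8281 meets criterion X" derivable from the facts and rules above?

Yes

By R1 (it carries flag D, it has marker Y): it is classified as H.
By R4 (it requires a signature, it has attribute T): it is priority.
By R5 (it is classified as H): it is delivered.
By R7 (it is tagged V, it incurs a surcharge): it satisfies condition W.
By R8 (it has marker G, it is tagged V, it incurs a surcharge): it goes by ground.
By R13 (it has attribute T, it incurs a surcharge): it is tagged J.
By R15 (it goes by ground): it is tagged U.
By R17 (it is priority, it is in category A, it is tagged J): it is tracked.
By R19 (it is tracked): it is insured.
By R2 (it is insured): it carries flag N.
By R9 (it is delivered, it is tagged U): it meets criterion K.
By R18 (it meets criterion K, it is classified as F, it satisfies condition W): it is classified as S.
By R21 (it carries flag N, it is classified as S): it is held at customs.
By R14 (it is held at customs): it meets criterion X.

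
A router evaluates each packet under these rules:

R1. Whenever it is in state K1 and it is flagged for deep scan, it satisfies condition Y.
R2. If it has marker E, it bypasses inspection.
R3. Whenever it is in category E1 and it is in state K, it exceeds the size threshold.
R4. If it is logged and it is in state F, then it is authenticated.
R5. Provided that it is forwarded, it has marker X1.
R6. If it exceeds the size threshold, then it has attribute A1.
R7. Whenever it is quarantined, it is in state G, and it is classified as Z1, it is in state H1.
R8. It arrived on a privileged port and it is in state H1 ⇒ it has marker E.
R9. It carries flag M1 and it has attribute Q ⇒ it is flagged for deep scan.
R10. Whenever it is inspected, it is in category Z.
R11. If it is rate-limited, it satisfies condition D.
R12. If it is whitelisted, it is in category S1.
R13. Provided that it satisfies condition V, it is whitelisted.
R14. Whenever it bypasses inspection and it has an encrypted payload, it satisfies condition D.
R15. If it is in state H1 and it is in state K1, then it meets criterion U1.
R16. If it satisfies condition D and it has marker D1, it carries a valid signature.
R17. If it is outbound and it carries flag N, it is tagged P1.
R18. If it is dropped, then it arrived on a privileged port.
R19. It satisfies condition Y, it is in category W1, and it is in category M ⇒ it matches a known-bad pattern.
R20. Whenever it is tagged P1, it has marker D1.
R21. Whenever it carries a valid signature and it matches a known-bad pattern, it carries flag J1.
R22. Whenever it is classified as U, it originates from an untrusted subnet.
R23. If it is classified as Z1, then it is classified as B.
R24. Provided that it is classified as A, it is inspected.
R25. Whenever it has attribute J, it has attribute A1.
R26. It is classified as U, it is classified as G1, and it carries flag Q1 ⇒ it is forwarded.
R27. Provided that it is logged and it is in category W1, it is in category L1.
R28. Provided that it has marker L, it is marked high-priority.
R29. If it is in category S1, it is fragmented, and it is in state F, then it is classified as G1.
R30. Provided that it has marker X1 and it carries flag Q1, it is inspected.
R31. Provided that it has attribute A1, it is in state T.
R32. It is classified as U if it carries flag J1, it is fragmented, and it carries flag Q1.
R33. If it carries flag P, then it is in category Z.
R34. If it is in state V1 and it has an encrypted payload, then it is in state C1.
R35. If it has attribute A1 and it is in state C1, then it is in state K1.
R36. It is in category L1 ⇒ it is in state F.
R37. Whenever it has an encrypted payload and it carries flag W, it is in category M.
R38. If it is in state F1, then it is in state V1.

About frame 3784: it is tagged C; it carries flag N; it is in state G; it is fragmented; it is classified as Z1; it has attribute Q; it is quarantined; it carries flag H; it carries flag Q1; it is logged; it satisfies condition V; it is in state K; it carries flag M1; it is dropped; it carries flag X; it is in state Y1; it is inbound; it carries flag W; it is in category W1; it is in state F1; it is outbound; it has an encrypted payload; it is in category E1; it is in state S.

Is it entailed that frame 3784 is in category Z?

By R3 (it is in category E1, it is in state K): it exceeds the size threshold.
By R6 (it exceeds the size threshold): it has attribute A1.
By R7 (it is quarantined, it is in state G, it is classified as Z1): it is in state H1.
By R9 (it carries flag M1, it has attribute Q): it is flagged for deep scan.
By R13 (it satisfies condition V): it is whitelisted.
By R17 (it is outbound, it carries flag N): it is tagged P1.
By R18 (it is dropped): it arrived on a privileged port.
By R20 (it is tagged P1): it has marker D1.
By R27 (it is logged, it is in category W1): it is in category L1.
By R36 (it is in category L1): it is in state F.
By R37 (it has an encrypted payload, it carries flag W): it is in category M.
By R38 (it is in state F1): it is in state V1.
By R8 (it arrived on a privileged port, it is in state H1): it has marker E.
By R12 (it is whitelisted): it is in category S1.
By R29 (it is in category S1, it is fragmented, it is in state F): it is classified as G1.
By R34 (it is in state V1, it has an encrypted payload): it is in state C1.
By R35 (it has attribute A1, it is in state C1): it is in state K1.
By R1 (it is in state K1, it is flagged for deep scan): it satisfies condition Y.
By R2 (it has marker E): it bypasses inspection.
By R14 (it bypasses inspection, it has an encrypted payload): it satisfies condition D.
By R16 (it satisfies condition D, it has marker D1): it carries a valid signature.
By R19 (it satisfies condition Y, it is in category W1, it is in category M): it matches a known-bad pattern.
By R21 (it carries a valid signature, it matches a known-bad pattern): it carries flag J1.
By R32 (it carries flag J1, it is fragmented, it carries flag Q1): it is classified as U.
By R26 (it is classified as U, it is classified as G1, it carries flag Q1): it is forwarded.
By R5 (it is forwarded): it has marker X1.
By R30 (it has marker X1, it carries flag Q1): it is inspected.
By R10 (it is inspected): it is in category Z.

Yes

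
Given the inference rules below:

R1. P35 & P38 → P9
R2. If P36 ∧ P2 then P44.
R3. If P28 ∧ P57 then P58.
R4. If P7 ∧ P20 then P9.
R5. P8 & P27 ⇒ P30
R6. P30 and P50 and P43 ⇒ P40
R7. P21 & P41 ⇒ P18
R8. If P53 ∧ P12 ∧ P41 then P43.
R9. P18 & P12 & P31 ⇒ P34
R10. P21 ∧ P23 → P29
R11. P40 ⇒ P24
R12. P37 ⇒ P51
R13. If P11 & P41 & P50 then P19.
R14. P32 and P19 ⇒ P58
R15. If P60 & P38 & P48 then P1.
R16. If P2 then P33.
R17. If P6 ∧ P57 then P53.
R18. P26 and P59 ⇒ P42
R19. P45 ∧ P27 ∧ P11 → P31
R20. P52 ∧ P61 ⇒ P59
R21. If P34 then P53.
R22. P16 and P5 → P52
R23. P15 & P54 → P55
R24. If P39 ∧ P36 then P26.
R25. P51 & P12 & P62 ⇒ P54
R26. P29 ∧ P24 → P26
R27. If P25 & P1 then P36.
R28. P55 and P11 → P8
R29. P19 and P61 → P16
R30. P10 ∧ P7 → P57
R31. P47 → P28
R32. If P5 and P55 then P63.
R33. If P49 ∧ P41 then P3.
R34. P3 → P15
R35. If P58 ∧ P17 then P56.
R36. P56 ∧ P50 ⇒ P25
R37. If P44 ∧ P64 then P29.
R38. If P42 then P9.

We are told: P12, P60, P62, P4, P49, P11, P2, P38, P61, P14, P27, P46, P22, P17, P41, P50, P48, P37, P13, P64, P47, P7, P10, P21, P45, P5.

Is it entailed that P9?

Yes

P18  (by R7: P21, P41)
P51  (by R12: P37)
P19  (by R13: P11, P41, P50)
P1  (by R15: P60, P38, P48)
P31  (by R19: P45, P27, P11)
P54  (by R25: P51, P12, P62)
P16  (by R29: P19, P61)
P57  (by R30: P10, P7)
P28  (by R31: P47)
P3  (by R33: P49, P41)
P15  (by R34: P3)
P58  (by R3: P28, P57)
P34  (by R9: P18, P12, P31)
P53  (by R21: P34)
P52  (by R22: P16, P5)
P55  (by R23: P15, P54)
P8  (by R28: P55, P11)
P56  (by R35: P58, P17)
P25  (by R36: P56, P50)
P30  (by R5: P8, P27)
P43  (by R8: P53, P12, P41)
P59  (by R20: P52, P61)
P36  (by R27: P25, P1)
P44  (by R2: P36, P2)
P40  (by R6: P30, P50, P43)
P24  (by R11: P40)
P29  (by R37: P44, P64)
P26  (by R26: P29, P24)
P42  (by R18: P26, P59)
P9  (by R38: P42)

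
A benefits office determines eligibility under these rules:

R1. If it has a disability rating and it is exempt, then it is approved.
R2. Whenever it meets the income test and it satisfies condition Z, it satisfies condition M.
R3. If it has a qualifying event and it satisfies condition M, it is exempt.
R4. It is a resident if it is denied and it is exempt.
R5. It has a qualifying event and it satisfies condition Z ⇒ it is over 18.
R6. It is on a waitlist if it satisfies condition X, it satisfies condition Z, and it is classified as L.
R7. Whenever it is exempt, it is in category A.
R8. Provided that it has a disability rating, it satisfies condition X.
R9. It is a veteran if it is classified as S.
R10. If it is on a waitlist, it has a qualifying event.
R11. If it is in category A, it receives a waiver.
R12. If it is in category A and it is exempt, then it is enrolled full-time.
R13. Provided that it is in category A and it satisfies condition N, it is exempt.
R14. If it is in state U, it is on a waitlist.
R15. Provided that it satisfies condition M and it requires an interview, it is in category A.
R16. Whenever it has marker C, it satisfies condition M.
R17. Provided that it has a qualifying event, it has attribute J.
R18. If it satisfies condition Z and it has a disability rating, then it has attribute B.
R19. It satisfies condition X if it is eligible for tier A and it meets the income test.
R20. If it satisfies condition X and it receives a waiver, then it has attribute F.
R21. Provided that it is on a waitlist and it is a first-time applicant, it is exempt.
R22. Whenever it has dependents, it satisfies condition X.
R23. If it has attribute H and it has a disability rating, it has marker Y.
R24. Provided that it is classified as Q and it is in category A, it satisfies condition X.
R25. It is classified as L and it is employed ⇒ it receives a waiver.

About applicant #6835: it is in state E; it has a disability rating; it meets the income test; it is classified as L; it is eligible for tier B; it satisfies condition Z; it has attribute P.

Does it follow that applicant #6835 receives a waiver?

By R2 (it meets the income test, it satisfies condition Z): it satisfies condition M.
By R8 (it has a disability rating): it satisfies condition X.
By R6 (it satisfies condition X, it satisfies condition Z, it is classified as L): it is on a waitlist.
By R10 (it is on a waitlist): it has a qualifying event.
By R3 (it has a qualifying event, it satisfies condition M): it is exempt.
By R7 (it is exempt): it is in category A.
By R11 (it is in category A): it receives a waiver.

Yes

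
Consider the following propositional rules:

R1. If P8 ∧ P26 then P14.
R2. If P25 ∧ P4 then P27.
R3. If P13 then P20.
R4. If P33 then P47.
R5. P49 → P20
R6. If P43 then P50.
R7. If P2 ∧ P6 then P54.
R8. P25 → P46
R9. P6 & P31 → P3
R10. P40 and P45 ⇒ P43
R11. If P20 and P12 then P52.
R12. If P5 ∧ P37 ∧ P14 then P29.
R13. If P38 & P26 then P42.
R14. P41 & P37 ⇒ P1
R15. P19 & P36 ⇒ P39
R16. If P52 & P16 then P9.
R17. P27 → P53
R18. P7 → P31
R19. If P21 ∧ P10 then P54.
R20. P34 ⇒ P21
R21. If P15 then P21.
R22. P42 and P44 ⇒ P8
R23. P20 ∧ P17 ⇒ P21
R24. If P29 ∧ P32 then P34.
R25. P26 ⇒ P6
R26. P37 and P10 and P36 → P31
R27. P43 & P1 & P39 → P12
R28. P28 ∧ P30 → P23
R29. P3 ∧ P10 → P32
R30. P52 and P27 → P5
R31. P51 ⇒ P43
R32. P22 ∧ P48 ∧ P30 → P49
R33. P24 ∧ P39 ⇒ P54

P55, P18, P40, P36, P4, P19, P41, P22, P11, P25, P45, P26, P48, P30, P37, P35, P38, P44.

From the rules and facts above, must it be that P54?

Forward chaining from the given facts derives: P27, P46, P43, P42, P1, P39, P53, P8, P6, P12, P49, P14, P20, P50, P52, P5, P29.
Rules concluding P54: R7 needs P2; R19 needs P21; R33 needs P24 — none of these are established.

No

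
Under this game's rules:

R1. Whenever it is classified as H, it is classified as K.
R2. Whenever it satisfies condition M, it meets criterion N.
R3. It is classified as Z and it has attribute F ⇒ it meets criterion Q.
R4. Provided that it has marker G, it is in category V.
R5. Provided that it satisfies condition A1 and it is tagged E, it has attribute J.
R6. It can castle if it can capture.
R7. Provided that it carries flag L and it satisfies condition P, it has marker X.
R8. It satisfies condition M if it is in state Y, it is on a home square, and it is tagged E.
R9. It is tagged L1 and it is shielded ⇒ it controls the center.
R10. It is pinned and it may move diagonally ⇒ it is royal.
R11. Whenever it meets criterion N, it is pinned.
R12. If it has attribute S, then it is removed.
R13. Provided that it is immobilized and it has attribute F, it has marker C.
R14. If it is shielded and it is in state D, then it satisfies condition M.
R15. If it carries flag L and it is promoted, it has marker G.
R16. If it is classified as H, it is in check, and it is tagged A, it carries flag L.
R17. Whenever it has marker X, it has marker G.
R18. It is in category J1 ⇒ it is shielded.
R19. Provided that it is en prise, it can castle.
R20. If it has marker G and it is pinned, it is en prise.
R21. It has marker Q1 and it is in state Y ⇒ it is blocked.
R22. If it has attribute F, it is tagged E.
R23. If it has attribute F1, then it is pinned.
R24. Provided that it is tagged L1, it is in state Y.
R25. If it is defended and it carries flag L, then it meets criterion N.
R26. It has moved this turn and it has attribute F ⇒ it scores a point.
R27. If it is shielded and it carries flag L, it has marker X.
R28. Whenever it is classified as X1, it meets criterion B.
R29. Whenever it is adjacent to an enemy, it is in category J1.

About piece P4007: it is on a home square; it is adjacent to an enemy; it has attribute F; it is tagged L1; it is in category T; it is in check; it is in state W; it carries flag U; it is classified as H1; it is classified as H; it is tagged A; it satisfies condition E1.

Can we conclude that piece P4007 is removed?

Forward chaining from the given facts derives: is classified as K, carries flag L, is tagged E, is in state Y, is in category J1, satisfies condition M, is shielded, has marker X, meets criterion N, controls the center, is pinned, has marker G, is en prise, is in category V, can castle.
The only rule concluding "it is removed" is R12, which needs "it has attribute S"; that is never established.

No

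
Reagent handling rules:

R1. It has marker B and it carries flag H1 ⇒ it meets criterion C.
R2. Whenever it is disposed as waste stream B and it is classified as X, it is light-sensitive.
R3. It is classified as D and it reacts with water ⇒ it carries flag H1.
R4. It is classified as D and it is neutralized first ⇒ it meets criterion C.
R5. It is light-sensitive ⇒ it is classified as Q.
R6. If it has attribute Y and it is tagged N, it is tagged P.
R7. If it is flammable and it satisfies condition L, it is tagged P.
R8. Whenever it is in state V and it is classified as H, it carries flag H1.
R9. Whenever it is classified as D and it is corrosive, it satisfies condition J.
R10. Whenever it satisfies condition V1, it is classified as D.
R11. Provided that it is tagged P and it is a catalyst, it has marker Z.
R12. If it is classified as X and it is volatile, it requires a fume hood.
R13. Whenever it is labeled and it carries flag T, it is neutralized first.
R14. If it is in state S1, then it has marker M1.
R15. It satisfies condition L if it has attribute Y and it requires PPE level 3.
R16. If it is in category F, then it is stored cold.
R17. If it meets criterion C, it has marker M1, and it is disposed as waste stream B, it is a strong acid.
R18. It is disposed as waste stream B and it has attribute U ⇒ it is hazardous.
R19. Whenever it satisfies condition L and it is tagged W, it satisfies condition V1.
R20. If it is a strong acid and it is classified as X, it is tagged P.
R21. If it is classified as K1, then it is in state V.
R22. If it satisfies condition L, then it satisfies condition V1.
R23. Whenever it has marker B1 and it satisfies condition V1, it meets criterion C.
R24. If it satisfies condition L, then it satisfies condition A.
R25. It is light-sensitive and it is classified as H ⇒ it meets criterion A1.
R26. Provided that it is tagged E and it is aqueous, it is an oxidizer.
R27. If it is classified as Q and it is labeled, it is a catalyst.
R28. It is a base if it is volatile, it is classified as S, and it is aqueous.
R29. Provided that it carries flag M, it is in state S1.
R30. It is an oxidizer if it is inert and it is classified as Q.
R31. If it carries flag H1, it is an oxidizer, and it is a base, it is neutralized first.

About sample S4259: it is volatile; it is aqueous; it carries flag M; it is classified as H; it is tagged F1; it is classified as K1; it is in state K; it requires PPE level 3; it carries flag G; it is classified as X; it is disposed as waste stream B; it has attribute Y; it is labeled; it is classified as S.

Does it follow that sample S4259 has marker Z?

No

Forward chaining from the given facts derives: is light-sensitive, is classified as Q, requires a fume hood, satisfies condition L, is in state V, satisfies condition V1, satisfies condition A, meets criterion A1, is a catalyst, is a base, is in state S1, carries flag H1, is classified as D, has marker M1.
The only rule concluding "it has marker Z" is R11, which needs "it is tagged P"; that is never established.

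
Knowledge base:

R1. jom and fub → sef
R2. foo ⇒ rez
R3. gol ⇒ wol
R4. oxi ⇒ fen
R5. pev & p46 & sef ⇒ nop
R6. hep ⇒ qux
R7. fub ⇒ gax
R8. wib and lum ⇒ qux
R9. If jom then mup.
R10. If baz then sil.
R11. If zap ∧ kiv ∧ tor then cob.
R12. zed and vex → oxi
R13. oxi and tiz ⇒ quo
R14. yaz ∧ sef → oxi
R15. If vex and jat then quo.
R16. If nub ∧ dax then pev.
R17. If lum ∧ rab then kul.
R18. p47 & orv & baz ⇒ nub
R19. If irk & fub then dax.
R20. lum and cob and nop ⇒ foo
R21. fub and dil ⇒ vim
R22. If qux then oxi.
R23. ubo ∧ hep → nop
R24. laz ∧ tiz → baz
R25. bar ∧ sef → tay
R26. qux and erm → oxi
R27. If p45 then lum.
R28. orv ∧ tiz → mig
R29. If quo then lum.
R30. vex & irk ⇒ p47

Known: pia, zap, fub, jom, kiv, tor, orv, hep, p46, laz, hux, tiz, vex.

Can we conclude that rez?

No

Forward chaining from the given facts derives: sef, qux, gax, mup, cob, oxi, baz, mig, fen, sil, quo, lum.
The only rule concluding rez is R2, which needs foo; that is never established.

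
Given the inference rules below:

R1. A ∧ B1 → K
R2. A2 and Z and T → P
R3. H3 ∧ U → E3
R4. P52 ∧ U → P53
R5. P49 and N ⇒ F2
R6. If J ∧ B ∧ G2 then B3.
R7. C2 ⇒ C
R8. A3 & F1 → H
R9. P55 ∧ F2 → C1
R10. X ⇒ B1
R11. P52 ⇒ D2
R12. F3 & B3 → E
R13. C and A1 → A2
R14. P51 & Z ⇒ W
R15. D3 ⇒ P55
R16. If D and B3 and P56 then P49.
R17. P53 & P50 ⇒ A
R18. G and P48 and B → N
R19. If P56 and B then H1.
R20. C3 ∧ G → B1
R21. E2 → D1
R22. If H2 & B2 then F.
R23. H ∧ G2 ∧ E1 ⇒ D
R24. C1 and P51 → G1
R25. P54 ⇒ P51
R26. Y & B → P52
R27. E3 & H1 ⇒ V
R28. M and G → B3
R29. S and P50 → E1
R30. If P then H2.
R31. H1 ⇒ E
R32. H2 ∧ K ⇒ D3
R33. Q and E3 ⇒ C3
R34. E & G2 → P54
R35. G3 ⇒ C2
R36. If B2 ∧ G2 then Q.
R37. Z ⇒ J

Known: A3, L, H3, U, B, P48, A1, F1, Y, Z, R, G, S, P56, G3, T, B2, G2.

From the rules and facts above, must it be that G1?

Forward chaining from the given facts derives: E3, H, N, H1, P52, V, E, P54, C2, Q, J, P53, B3, C, D2, A2, P51, C3, P, W, B1, H2, F.
The only rule concluding G1 is R24, which needs C1; that is never established.

No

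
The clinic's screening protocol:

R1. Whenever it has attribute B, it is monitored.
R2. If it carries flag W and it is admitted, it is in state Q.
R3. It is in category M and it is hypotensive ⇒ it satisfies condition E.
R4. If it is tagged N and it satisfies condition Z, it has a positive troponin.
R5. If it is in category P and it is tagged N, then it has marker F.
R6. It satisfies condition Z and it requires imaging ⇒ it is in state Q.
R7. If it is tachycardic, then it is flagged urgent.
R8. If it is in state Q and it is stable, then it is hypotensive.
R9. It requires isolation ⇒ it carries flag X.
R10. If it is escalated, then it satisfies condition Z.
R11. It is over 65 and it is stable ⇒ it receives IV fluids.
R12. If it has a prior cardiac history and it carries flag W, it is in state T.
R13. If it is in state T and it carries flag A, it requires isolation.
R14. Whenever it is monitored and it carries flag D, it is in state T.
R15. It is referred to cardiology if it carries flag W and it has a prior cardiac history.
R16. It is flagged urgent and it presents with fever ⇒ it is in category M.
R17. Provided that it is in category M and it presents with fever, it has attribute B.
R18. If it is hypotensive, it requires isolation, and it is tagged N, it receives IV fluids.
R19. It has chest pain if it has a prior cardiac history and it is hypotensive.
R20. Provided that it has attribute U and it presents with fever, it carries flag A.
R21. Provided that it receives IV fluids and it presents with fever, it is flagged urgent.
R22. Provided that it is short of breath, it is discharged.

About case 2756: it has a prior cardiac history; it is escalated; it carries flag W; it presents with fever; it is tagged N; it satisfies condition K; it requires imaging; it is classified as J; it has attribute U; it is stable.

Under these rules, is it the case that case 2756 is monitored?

Yes

By R10 (it is escalated): it satisfies condition Z.
By R12 (it has a prior cardiac history, it carries flag W): it is in state T.
By R20 (it has attribute U, it presents with fever): it carries flag A.
By R6 (it satisfies condition Z, it requires imaging): it is in state Q.
By R8 (it is in state Q, it is stable): it is hypotensive.
By R13 (it is in state T, it carries flag A): it requires isolation.
By R18 (it is hypotensive, it requires isolation, it is tagged N): it receives IV fluids.
By R21 (it receives IV fluids, it presents with fever): it is flagged urgent.
By R16 (it is flagged urgent, it presents with fever): it is in category M.
By R17 (it is in category M, it presents with fever): it has attribute B.
By R1 (it has attribute B): it is monitored.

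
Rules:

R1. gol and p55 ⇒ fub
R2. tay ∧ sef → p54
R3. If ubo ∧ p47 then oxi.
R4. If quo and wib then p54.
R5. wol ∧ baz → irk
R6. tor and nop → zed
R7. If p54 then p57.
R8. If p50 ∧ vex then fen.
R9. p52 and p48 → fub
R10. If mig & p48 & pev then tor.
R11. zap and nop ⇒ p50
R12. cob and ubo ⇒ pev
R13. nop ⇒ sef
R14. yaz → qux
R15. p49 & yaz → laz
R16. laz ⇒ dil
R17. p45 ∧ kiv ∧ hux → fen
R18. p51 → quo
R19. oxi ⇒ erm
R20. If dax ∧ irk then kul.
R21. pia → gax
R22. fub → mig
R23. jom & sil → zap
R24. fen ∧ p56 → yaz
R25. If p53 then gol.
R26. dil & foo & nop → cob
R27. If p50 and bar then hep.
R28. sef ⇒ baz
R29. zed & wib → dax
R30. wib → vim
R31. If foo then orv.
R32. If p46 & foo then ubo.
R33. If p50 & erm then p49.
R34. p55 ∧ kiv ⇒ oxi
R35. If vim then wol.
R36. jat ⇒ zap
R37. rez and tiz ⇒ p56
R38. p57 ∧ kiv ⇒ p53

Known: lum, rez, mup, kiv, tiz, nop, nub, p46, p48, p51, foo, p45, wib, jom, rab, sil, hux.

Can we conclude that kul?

Forward chaining from the given facts derives: sef, fen, quo, zap, baz, vim, orv, ubo, wol, p56, p54, irk, p57, p50, yaz, p53, qux, gol.
The only rule concluding kul is R20, which needs dax; that is never established.

No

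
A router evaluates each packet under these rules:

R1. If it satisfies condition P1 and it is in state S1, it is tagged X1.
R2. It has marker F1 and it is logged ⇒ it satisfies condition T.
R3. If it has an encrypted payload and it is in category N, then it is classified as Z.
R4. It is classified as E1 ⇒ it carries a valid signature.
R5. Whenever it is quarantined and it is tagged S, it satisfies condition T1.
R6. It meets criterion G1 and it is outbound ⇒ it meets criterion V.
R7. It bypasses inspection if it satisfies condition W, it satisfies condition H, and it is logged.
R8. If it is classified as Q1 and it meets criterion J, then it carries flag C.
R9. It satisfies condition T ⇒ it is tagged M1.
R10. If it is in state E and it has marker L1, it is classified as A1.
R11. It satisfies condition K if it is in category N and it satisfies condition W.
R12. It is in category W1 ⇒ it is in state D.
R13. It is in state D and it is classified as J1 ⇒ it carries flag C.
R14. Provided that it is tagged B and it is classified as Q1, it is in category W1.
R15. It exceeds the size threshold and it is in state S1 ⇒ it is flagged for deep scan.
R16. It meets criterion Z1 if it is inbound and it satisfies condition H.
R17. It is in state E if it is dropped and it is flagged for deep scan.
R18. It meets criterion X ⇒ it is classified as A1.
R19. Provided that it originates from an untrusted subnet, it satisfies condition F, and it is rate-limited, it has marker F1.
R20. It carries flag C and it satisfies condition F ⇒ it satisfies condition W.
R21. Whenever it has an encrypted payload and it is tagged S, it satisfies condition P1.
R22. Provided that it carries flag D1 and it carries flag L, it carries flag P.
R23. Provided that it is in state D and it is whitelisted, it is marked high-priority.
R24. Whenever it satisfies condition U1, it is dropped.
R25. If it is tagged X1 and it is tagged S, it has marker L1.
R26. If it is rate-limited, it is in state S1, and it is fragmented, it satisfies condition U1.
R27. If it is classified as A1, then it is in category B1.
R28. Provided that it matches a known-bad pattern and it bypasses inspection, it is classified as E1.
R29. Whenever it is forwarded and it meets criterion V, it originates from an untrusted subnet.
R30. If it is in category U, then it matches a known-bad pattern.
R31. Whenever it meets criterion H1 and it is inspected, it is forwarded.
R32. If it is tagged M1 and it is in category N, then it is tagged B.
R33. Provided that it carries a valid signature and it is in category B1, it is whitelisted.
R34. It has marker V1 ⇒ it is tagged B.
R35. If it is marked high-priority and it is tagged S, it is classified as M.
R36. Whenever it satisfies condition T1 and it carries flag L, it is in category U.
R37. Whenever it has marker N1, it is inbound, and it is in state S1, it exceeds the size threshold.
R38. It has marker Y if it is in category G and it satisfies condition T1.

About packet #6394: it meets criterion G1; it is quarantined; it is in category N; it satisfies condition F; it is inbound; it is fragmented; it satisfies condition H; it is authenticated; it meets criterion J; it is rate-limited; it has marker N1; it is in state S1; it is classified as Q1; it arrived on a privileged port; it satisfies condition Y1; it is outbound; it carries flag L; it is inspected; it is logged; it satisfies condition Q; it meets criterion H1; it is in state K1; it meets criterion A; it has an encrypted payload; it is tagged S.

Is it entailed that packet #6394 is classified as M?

By R5 (it is quarantined, it is tagged S): it satisfies condition T1.
By R6 (it meets criterion G1, it is outbound): it meets criterion V.
By R8 (it is classified as Q1, it meets criterion J): it carries flag C.
By R20 (it carries flag C, it satisfies condition F): it satisfies condition W.
By R21 (it has an encrypted payload, it is tagged S): it satisfies condition P1.
By R26 (it is rate-limited, it is in state S1, it is fragmented): it satisfies condition U1.
By R31 (it meets criterion H1, it is inspected): it is forwarded.
By R36 (it satisfies condition T1, it carries flag L): it is in category U.
By R37 (it has marker N1, it is inbound, it is in state S1): it exceeds the size threshold.
By R1 (it satisfies condition P1, it is in state S1): it is tagged X1.
By R7 (it satisfies condition W, it satisfies condition H, it is logged): it bypasses inspection.
By R15 (it exceeds the size threshold, it is in state S1): it is flagged for deep scan.
By R24 (it satisfies condition U1): it is dropped.
By R25 (it is tagged X1, it is tagged S): it has marker L1.
By R29 (it is forwarded, it meets criterion V): it originates from an untrusted subnet.
By R30 (it is in category U): it matches a known-bad pattern.
By R17 (it is dropped, it is flagged for deep scan): it is in state E.
By R19 (it originates from an untrusted subnet, it satisfies condition F, it is rate-limited): it has marker F1.
By R28 (it matches a known-bad pattern, it bypasses inspection): it is classified as E1.
By R2 (it has marker F1, it is logged): it satisfies condition T.
By R4 (it is classified as E1): it carries a valid signature.
By R9 (it satisfies condition T): it is tagged M1.
By R10 (it is in state E, it has marker L1): it is classified as A1.
By R27 (it is classified as A1): it is in category B1.
By R32 (it is tagged M1, it is in category N): it is tagged B.
By R33 (it carries a valid signature, it is in category B1): it is whitelisted.
By R14 (it is tagged B, it is classified as Q1): it is in category W1.
By R12 (it is in category W1): it is in state D.
By R23 (it is in state D, it is whitelisted): it is marked high-priority.
By R35 (it is marked high-priority, it is tagged S): it is classified as M.

Yes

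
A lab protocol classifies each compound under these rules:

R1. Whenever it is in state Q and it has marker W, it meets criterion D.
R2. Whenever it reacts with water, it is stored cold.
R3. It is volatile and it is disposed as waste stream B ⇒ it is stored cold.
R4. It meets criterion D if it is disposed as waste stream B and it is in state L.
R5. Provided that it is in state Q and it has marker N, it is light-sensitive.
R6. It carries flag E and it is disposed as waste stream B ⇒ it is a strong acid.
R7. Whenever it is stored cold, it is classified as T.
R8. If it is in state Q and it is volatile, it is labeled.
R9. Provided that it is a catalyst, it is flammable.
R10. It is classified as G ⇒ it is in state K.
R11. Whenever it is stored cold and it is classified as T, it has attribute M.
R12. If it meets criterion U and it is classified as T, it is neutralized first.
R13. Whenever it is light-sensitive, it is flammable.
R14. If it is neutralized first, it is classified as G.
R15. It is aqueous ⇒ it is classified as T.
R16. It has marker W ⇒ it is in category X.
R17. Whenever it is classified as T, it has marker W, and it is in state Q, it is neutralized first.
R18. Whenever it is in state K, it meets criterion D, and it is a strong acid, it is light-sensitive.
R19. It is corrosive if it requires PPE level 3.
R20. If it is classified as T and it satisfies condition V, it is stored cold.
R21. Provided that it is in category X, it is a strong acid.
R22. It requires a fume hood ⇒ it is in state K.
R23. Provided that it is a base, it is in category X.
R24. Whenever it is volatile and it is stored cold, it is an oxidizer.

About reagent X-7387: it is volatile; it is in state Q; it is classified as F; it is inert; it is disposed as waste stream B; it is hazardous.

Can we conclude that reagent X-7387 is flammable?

No

Forward chaining from the given facts derives: is stored cold, is classified as T, is labeled, has attribute M, is an oxidizer.
Rules concluding "it is flammable": R9 needs "it is a catalyst"; R13 needs "it is light-sensitive" — none of these are established.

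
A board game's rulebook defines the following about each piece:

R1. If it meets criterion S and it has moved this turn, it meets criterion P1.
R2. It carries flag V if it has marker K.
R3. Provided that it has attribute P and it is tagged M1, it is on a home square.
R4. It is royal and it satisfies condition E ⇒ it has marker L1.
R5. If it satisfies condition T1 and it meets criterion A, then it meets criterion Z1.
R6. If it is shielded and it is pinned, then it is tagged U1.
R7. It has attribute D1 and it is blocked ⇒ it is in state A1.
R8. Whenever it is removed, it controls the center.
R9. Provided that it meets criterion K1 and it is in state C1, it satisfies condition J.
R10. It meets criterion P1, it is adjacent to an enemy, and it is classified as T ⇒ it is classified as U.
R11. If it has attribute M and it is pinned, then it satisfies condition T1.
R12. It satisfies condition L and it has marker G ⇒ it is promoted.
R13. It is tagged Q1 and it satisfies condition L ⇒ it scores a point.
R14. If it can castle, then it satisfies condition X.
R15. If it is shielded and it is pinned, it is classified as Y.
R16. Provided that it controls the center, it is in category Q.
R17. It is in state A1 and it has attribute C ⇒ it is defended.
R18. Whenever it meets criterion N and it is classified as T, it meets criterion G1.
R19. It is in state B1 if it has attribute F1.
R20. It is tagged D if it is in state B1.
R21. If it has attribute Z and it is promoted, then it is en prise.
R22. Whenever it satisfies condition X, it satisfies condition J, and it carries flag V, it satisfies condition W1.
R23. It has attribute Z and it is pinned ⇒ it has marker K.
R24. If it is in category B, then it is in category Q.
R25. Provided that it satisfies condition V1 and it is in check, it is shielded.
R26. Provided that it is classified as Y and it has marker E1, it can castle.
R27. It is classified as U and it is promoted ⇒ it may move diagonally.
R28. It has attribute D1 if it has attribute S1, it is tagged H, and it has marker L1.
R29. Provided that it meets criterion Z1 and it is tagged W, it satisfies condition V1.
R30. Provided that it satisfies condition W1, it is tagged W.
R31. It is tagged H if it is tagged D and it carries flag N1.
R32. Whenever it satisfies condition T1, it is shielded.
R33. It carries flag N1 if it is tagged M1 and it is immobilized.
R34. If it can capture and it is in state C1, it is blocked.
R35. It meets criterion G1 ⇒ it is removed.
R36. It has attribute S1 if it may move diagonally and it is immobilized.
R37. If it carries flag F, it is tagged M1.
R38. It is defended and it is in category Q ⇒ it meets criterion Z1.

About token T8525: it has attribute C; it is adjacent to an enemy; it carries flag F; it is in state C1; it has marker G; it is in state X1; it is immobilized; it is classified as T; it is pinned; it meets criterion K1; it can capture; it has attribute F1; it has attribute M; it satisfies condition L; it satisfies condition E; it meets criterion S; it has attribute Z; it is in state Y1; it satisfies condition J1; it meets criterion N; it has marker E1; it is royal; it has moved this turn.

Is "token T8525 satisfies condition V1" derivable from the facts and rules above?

By R1 (it meets criterion S, it has moved this turn): it meets criterion P1.
By R4 (it is royal, it satisfies condition E): it has marker L1.
By R9 (it meets criterion K1, it is in state C1): it satisfies condition J.
By R10 (it meets criterion P1, it is adjacent to an enemy, it is classified as T): it is classified as U.
By R11 (it has attribute M, it is pinned): it satisfies condition T1.
By R12 (it satisfies condition L, it has marker G): it is promoted.
By R18 (it meets criterion N, it is classified as T): it meets criterion G1.
By R19 (it has attribute F1): it is in state B1.
By R20 (it is in state B1): it is tagged D.
By R23 (it has attribute Z, it is pinned): it has marker K.
By R27 (it is classified as U, it is promoted): it may move diagonally.
By R32 (it satisfies condition T1): it is shielded.
By R34 (it can capture, it is in state C1): it is blocked.
By R35 (it meets criterion G1): it is removed.
By R36 (it may move diagonally, it is immobilized): it has attribute S1.
By R37 (it carries flag F): it is tagged M1.
By R2 (it has marker K): it carries flag V.
By R8 (it is removed): it controls the center.
By R15 (it is shielded, it is pinned): it is classified as Y.
By R16 (it controls the center): it is in category Q.
By R26 (it is classified as Y, it has marker E1): it can castle.
By R33 (it is tagged M1, it is immobilized): it carries flag N1.
By R14 (it can castle): it satisfies condition X.
By R22 (it satisfies condition X, it satisfies condition J, it carries flag V): it satisfies condition W1.
By R30 (it satisfies condition W1): it is tagged W.
By R31 (it is tagged D, it carries flag N1): it is tagged H.
By R28 (it has attribute S1, it is tagged H, it has marker L1): it has attribute D1.
By R7 (it has attribute D1, it is blocked): it is in state A1.
By R17 (it is in state A1, it has attribute C): it is defended.
By R38 (it is defended, it is in category Q): it meets criterion Z1.
By R29 (it meets criterion Z1, it is tagged W): it satisfies condition V1.

Yes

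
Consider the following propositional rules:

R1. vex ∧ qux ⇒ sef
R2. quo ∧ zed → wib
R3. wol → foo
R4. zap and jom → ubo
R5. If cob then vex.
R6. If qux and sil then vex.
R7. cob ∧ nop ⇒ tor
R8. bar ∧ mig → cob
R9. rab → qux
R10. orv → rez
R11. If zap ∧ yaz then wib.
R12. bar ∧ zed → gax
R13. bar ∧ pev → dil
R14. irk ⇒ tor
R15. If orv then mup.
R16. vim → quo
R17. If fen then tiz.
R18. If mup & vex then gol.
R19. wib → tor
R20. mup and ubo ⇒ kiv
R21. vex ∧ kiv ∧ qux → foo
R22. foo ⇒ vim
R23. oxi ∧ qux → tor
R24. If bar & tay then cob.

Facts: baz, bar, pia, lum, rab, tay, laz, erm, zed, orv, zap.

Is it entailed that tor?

No

Forward chaining from the given facts derives: qux, rez, gax, mup, cob, vex, gol, sef.
Rules concluding tor: R7 needs nop; R14 needs irk; R19 needs wib; R23 needs oxi — none of these are established.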